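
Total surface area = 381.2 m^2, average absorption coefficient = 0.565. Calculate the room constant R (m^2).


Given values:
  S = 381.2 m^2, alpha = 0.565
Formula: R = S * alpha / (1 - alpha)
Numerator: 381.2 * 0.565 = 215.378
Denominator: 1 - 0.565 = 0.435
R = 215.378 / 0.435 = 495.12

495.12 m^2


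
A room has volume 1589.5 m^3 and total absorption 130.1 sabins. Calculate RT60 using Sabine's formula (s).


Given values:
  V = 1589.5 m^3
  A = 130.1 sabins
Formula: RT60 = 0.161 * V / A
Numerator: 0.161 * 1589.5 = 255.9095
RT60 = 255.9095 / 130.1 = 1.967

1.967 s


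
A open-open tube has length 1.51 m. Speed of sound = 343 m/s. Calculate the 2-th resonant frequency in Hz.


Given values:
  Tube type: open-open, L = 1.51 m, c = 343 m/s, n = 2
Formula: f_n = n * c / (2 * L)
Compute 2 * L = 2 * 1.51 = 3.02
f = 2 * 343 / 3.02
f = 227.15

227.15 Hz


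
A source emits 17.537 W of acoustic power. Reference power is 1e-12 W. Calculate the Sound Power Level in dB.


Given values:
  W = 17.537 W
  W_ref = 1e-12 W
Formula: SWL = 10 * log10(W / W_ref)
Compute ratio: W / W_ref = 17537000000000
Compute log10: log10(17537000000000) = 13.243955
Multiply: SWL = 10 * 13.243955 = 132.44

132.44 dB


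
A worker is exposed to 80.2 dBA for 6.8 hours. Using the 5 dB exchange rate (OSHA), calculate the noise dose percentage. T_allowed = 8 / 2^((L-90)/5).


Given values:
  L = 80.2 dBA, T = 6.8 hours
Formula: T_allowed = 8 / 2^((L - 90) / 5)
Compute exponent: (80.2 - 90) / 5 = -1.96
Compute 2^(-1.96) = 0.257028
T_allowed = 8 / 0.257028 = 31.125014 hours
Dose = (T / T_allowed) * 100
Dose = (6.8 / 31.125014) * 100 = 21.85

21.85 %


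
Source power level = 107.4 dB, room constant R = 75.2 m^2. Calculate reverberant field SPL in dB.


Given values:
  Lw = 107.4 dB, R = 75.2 m^2
Formula: SPL = Lw + 10 * log10(4 / R)
Compute 4 / R = 4 / 75.2 = 0.053191
Compute 10 * log10(0.053191) = -12.7416
SPL = 107.4 + (-12.7416) = 94.66

94.66 dB


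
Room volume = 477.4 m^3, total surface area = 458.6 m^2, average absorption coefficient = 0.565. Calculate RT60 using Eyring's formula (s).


Given values:
  V = 477.4 m^3, S = 458.6 m^2, alpha = 0.565
Formula: RT60 = 0.161 * V / (-S * ln(1 - alpha))
Compute ln(1 - 0.565) = ln(0.435) = -0.832409
Denominator: -458.6 * -0.832409 = 381.7428
Numerator: 0.161 * 477.4 = 76.8614
RT60 = 76.8614 / 381.7428 = 0.201

0.201 s


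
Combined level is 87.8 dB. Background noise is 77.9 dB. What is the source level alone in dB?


Given values:
  L_total = 87.8 dB, L_bg = 77.9 dB
Formula: L_source = 10 * log10(10^(L_total/10) - 10^(L_bg/10))
Convert to linear:
  10^(87.8/10) = 602559586.0744
  10^(77.9/10) = 61659500.1861
Difference: 602559586.0744 - 61659500.1861 = 540900085.8883
L_source = 10 * log10(540900085.8883) = 87.33

87.33 dB


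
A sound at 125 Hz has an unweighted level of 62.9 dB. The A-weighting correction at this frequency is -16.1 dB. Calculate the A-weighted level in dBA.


Given values:
  SPL = 62.9 dB
  A-weighting at 125 Hz = -16.1 dB
Formula: L_A = SPL + A_weight
L_A = 62.9 + (-16.1)
L_A = 46.8

46.8 dBA


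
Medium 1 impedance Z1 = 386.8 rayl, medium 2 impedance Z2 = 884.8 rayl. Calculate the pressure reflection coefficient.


Given values:
  Z1 = 386.8 rayl, Z2 = 884.8 rayl
Formula: R = (Z2 - Z1) / (Z2 + Z1)
Numerator: Z2 - Z1 = 884.8 - 386.8 = 498.0
Denominator: Z2 + Z1 = 884.8 + 386.8 = 1271.6
R = 498.0 / 1271.6 = 0.3916

0.3916


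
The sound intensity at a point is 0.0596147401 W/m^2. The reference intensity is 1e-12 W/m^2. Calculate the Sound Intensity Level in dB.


Given values:
  I = 0.0596147401 W/m^2
  I_ref = 1e-12 W/m^2
Formula: SIL = 10 * log10(I / I_ref)
Compute ratio: I / I_ref = 59614740100
Compute log10: log10(59614740100) = 10.775354
Multiply: SIL = 10 * 10.775354 = 107.75

107.75 dB


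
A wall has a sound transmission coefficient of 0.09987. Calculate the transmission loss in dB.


Given values:
  tau = 0.09987
Formula: TL = 10 * log10(1 / tau)
Compute 1 / tau = 1 / 0.09987 = 10.013
Compute log10(10.013) = 1.000564
TL = 10 * 1.000564 = 10.01

10.01 dB


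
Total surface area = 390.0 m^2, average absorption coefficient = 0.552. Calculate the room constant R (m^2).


Given values:
  S = 390.0 m^2, alpha = 0.552
Formula: R = S * alpha / (1 - alpha)
Numerator: 390.0 * 0.552 = 215.28
Denominator: 1 - 0.552 = 0.448
R = 215.28 / 0.448 = 480.54

480.54 m^2


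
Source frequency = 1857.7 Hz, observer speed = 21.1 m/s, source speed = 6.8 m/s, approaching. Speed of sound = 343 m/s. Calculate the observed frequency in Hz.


Given values:
  f_s = 1857.7 Hz, v_o = 21.1 m/s, v_s = 6.8 m/s
  Direction: approaching
Formula: f_o = f_s * (c + v_o) / (c - v_s)
Numerator: c + v_o = 343 + 21.1 = 364.1
Denominator: c - v_s = 343 - 6.8 = 336.2
f_o = 1857.7 * 364.1 / 336.2 = 2011.86

2011.86 Hz


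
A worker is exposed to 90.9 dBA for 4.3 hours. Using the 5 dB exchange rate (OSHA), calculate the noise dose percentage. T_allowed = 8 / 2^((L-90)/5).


Given values:
  L = 90.9 dBA, T = 4.3 hours
Formula: T_allowed = 8 / 2^((L - 90) / 5)
Compute exponent: (90.9 - 90) / 5 = 0.18
Compute 2^(0.18) = 1.132884
T_allowed = 8 / 1.132884 = 7.061623 hours
Dose = (T / T_allowed) * 100
Dose = (4.3 / 7.061623) * 100 = 60.89

60.89 %


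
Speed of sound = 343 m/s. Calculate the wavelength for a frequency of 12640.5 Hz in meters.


Given values:
  c = 343 m/s, f = 12640.5 Hz
Formula: lambda = c / f
lambda = 343 / 12640.5
lambda = 0.0271

0.0271 m


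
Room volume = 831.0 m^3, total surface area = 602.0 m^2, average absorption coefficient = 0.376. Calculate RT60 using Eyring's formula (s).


Given values:
  V = 831.0 m^3, S = 602.0 m^2, alpha = 0.376
Formula: RT60 = 0.161 * V / (-S * ln(1 - alpha))
Compute ln(1 - 0.376) = ln(0.624) = -0.471605
Denominator: -602.0 * -0.471605 = 283.9062
Numerator: 0.161 * 831.0 = 133.791
RT60 = 133.791 / 283.9062 = 0.471

0.471 s


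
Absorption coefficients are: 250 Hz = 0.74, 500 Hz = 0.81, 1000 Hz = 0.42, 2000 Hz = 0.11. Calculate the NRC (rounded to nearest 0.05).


Given values:
  a_250 = 0.74, a_500 = 0.81
  a_1000 = 0.42, a_2000 = 0.11
Formula: NRC = (a250 + a500 + a1000 + a2000) / 4
Sum = 0.74 + 0.81 + 0.42 + 0.11 = 2.08
NRC = 2.08 / 4 = 0.52
Rounded to nearest 0.05: 0.5

0.5


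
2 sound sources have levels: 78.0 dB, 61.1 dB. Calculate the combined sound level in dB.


Formula: L_total = 10 * log10( sum(10^(Li/10)) )
  Source 1: 10^(78.0/10) = 63095734.448
  Source 2: 10^(61.1/10) = 1288249.5517
Sum of linear values = 64383983.9997
L_total = 10 * log10(64383983.9997) = 78.09

78.09 dB


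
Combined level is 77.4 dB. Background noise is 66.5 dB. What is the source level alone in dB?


Given values:
  L_total = 77.4 dB, L_bg = 66.5 dB
Formula: L_source = 10 * log10(10^(L_total/10) - 10^(L_bg/10))
Convert to linear:
  10^(77.4/10) = 54954087.3858
  10^(66.5/10) = 4466835.9215
Difference: 54954087.3858 - 4466835.9215 = 50487251.4643
L_source = 10 * log10(50487251.4643) = 77.03

77.03 dB


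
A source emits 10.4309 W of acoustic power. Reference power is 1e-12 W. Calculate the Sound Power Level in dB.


Given values:
  W = 10.4309 W
  W_ref = 1e-12 W
Formula: SWL = 10 * log10(W / W_ref)
Compute ratio: W / W_ref = 10430900000000
Compute log10: log10(10430900000000) = 13.018322
Multiply: SWL = 10 * 13.018322 = 130.18

130.18 dB


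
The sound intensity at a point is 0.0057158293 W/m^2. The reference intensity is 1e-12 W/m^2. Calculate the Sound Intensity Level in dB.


Given values:
  I = 0.0057158293 W/m^2
  I_ref = 1e-12 W/m^2
Formula: SIL = 10 * log10(I / I_ref)
Compute ratio: I / I_ref = 5715829300
Compute log10: log10(5715829300) = 9.757079
Multiply: SIL = 10 * 9.757079 = 97.57

97.57 dB


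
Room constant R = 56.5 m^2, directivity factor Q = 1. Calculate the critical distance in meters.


Given values:
  R = 56.5 m^2, Q = 1
Formula: d_c = 0.141 * sqrt(Q * R)
Compute Q * R = 1 * 56.5 = 56.5
Compute sqrt(56.5) = 7.5166
d_c = 0.141 * 7.5166 = 1.06

1.06 m


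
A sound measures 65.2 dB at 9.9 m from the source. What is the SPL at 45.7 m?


Given values:
  SPL1 = 65.2 dB, r1 = 9.9 m, r2 = 45.7 m
Formula: SPL2 = SPL1 - 20 * log10(r2 / r1)
Compute ratio: r2 / r1 = 45.7 / 9.9 = 4.6162
Compute log10: log10(4.6162) = 0.664285
Compute drop: 20 * 0.664285 = 13.2857
SPL2 = 65.2 - 13.2857 = 51.91

51.91 dB


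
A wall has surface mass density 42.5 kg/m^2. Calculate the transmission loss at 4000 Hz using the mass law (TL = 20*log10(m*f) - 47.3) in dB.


Given values:
  m = 42.5 kg/m^2, f = 4000 Hz
Formula: TL = 20 * log10(m * f) - 47.3
Compute m * f = 42.5 * 4000 = 170000.0
Compute log10(170000.0) = 5.230449
Compute 20 * 5.230449 = 104.609
TL = 104.609 - 47.3 = 57.31

57.31 dB


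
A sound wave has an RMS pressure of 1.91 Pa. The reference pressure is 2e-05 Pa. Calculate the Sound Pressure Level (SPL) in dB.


Given values:
  p = 1.91 Pa
  p_ref = 2e-05 Pa
Formula: SPL = 20 * log10(p / p_ref)
Compute ratio: p / p_ref = 1.91 / 2e-05 = 95500
Compute log10: log10(95500) = 4.980003
Multiply: SPL = 20 * 4.980003 = 99.6

99.6 dB


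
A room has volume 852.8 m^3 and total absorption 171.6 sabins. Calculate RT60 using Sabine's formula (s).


Given values:
  V = 852.8 m^3
  A = 171.6 sabins
Formula: RT60 = 0.161 * V / A
Numerator: 0.161 * 852.8 = 137.3008
RT60 = 137.3008 / 171.6 = 0.8

0.8 s


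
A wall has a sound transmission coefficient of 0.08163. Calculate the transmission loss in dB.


Given values:
  tau = 0.08163
Formula: TL = 10 * log10(1 / tau)
Compute 1 / tau = 1 / 0.08163 = 12.2504
Compute log10(12.2504) = 1.08815
TL = 10 * 1.08815 = 10.88

10.88 dB


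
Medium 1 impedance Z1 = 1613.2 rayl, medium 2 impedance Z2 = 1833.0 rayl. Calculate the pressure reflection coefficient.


Given values:
  Z1 = 1613.2 rayl, Z2 = 1833.0 rayl
Formula: R = (Z2 - Z1) / (Z2 + Z1)
Numerator: Z2 - Z1 = 1833.0 - 1613.2 = 219.8
Denominator: Z2 + Z1 = 1833.0 + 1613.2 = 3446.2
R = 219.8 / 3446.2 = 0.0638

0.0638


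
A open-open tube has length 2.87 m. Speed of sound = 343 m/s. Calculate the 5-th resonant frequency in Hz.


Given values:
  Tube type: open-open, L = 2.87 m, c = 343 m/s, n = 5
Formula: f_n = n * c / (2 * L)
Compute 2 * L = 2 * 2.87 = 5.74
f = 5 * 343 / 5.74
f = 298.78

298.78 Hz


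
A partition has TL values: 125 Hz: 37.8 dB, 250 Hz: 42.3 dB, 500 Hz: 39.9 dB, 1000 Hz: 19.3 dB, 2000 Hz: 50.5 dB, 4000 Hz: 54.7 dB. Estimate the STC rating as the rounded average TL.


Given TL values at each frequency:
  125 Hz: 37.8 dB
  250 Hz: 42.3 dB
  500 Hz: 39.9 dB
  1000 Hz: 19.3 dB
  2000 Hz: 50.5 dB
  4000 Hz: 54.7 dB
Formula: STC ~ round(average of TL values)
Sum = 37.8 + 42.3 + 39.9 + 19.3 + 50.5 + 54.7 = 244.5
Average = 244.5 / 6 = 40.75
Rounded: 41

41


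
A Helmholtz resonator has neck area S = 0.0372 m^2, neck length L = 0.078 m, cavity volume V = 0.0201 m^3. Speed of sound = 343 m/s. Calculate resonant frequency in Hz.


Given values:
  S = 0.0372 m^2, L = 0.078 m, V = 0.0201 m^3, c = 343 m/s
Formula: f = (c / (2*pi)) * sqrt(S / (V * L))
Compute V * L = 0.0201 * 0.078 = 0.0015678
Compute S / (V * L) = 0.0372 / 0.0015678 = 23.7275
Compute sqrt(23.7275) = 4.871088
Compute c / (2*pi) = 343 / 6.283185 = 54.590148
f = 54.590148 * 4.871088 = 265.91

265.91 Hz


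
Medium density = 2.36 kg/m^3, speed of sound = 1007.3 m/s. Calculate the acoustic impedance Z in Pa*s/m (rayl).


Given values:
  rho = 2.36 kg/m^3
  c = 1007.3 m/s
Formula: Z = rho * c
Z = 2.36 * 1007.3
Z = 2377.23

2377.23 rayl


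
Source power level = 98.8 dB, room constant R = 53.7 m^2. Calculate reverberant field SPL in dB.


Given values:
  Lw = 98.8 dB, R = 53.7 m^2
Formula: SPL = Lw + 10 * log10(4 / R)
Compute 4 / R = 4 / 53.7 = 0.074488
Compute 10 * log10(0.074488) = -11.2791
SPL = 98.8 + (-11.2791) = 87.52

87.52 dB


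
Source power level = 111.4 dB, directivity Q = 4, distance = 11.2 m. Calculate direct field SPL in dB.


Given values:
  Lw = 111.4 dB, Q = 4, r = 11.2 m
Formula: SPL = Lw + 10 * log10(Q / (4 * pi * r^2))
Compute 4 * pi * r^2 = 4 * pi * 11.2^2 = 1576.3255
Compute Q / denom = 4 / 1576.3255 = 0.00253755
Compute 10 * log10(0.00253755) = -25.9559
SPL = 111.4 + (-25.9559) = 85.44

85.44 dB


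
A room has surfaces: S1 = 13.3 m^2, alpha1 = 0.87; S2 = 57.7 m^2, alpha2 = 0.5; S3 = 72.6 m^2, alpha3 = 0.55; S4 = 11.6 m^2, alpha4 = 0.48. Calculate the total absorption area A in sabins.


Given surfaces:
  Surface 1: 13.3 * 0.87 = 11.571
  Surface 2: 57.7 * 0.5 = 28.85
  Surface 3: 72.6 * 0.55 = 39.93
  Surface 4: 11.6 * 0.48 = 5.568
Formula: A = sum(Si * alpha_i)
A = 11.571 + 28.85 + 39.93 + 5.568
A = 85.92

85.92 sabins


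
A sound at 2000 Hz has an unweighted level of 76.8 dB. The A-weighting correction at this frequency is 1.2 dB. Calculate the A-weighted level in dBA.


Given values:
  SPL = 76.8 dB
  A-weighting at 2000 Hz = 1.2 dB
Formula: L_A = SPL + A_weight
L_A = 76.8 + (1.2)
L_A = 78.0

78.0 dBA


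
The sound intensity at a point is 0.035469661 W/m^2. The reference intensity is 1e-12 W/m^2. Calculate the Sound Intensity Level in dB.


Given values:
  I = 0.035469661 W/m^2
  I_ref = 1e-12 W/m^2
Formula: SIL = 10 * log10(I / I_ref)
Compute ratio: I / I_ref = 35469661000
Compute log10: log10(35469661000) = 10.549857
Multiply: SIL = 10 * 10.549857 = 105.5

105.5 dB


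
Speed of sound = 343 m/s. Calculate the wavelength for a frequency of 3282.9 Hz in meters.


Given values:
  c = 343 m/s, f = 3282.9 Hz
Formula: lambda = c / f
lambda = 343 / 3282.9
lambda = 0.1045

0.1045 m


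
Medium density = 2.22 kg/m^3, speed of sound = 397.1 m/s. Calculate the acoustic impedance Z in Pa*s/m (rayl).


Given values:
  rho = 2.22 kg/m^3
  c = 397.1 m/s
Formula: Z = rho * c
Z = 2.22 * 397.1
Z = 881.56

881.56 rayl


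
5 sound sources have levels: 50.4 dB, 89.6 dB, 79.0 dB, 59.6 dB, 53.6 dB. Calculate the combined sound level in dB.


Formula: L_total = 10 * log10( sum(10^(Li/10)) )
  Source 1: 10^(50.4/10) = 109647.8196
  Source 2: 10^(89.6/10) = 912010839.3559
  Source 3: 10^(79.0/10) = 79432823.4724
  Source 4: 10^(59.6/10) = 912010.8394
  Source 5: 10^(53.6/10) = 229086.7653
Sum of linear values = 992694408.2526
L_total = 10 * log10(992694408.2526) = 89.97

89.97 dB


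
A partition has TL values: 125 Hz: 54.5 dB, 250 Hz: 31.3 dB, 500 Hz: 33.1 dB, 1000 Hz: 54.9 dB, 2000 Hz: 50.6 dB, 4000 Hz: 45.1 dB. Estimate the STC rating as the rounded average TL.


Given TL values at each frequency:
  125 Hz: 54.5 dB
  250 Hz: 31.3 dB
  500 Hz: 33.1 dB
  1000 Hz: 54.9 dB
  2000 Hz: 50.6 dB
  4000 Hz: 45.1 dB
Formula: STC ~ round(average of TL values)
Sum = 54.5 + 31.3 + 33.1 + 54.9 + 50.6 + 45.1 = 269.5
Average = 269.5 / 6 = 44.92
Rounded: 45

45


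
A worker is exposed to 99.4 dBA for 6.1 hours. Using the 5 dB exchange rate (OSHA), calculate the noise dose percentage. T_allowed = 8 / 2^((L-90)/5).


Given values:
  L = 99.4 dBA, T = 6.1 hours
Formula: T_allowed = 8 / 2^((L - 90) / 5)
Compute exponent: (99.4 - 90) / 5 = 1.88
Compute 2^(1.88) = 3.680751
T_allowed = 8 / 3.680751 = 2.173469 hours
Dose = (T / T_allowed) * 100
Dose = (6.1 / 2.173469) * 100 = 280.66

280.66 %


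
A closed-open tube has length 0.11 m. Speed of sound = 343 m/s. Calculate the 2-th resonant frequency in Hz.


Given values:
  Tube type: closed-open, L = 0.11 m, c = 343 m/s, n = 2
Formula: f_n = (2n - 1) * c / (4 * L)
Compute 2n - 1 = 2*2 - 1 = 3
Compute 4 * L = 4 * 0.11 = 0.44
f = 3 * 343 / 0.44
f = 2338.64

2338.64 Hz


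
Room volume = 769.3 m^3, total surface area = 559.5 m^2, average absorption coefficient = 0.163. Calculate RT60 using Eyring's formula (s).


Given values:
  V = 769.3 m^3, S = 559.5 m^2, alpha = 0.163
Formula: RT60 = 0.161 * V / (-S * ln(1 - alpha))
Compute ln(1 - 0.163) = ln(0.837) = -0.177931
Denominator: -559.5 * -0.177931 = 99.5524
Numerator: 0.161 * 769.3 = 123.8573
RT60 = 123.8573 / 99.5524 = 1.244

1.244 s


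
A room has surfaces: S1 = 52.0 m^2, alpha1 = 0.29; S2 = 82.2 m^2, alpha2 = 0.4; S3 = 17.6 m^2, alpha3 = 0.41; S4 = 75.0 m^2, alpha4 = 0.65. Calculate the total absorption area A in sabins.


Given surfaces:
  Surface 1: 52.0 * 0.29 = 15.08
  Surface 2: 82.2 * 0.4 = 32.88
  Surface 3: 17.6 * 0.41 = 7.216
  Surface 4: 75.0 * 0.65 = 48.75
Formula: A = sum(Si * alpha_i)
A = 15.08 + 32.88 + 7.216 + 48.75
A = 103.93

103.93 sabins


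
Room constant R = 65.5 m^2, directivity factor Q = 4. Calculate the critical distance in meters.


Given values:
  R = 65.5 m^2, Q = 4
Formula: d_c = 0.141 * sqrt(Q * R)
Compute Q * R = 4 * 65.5 = 262.0
Compute sqrt(262.0) = 16.1864
d_c = 0.141 * 16.1864 = 2.282

2.282 m


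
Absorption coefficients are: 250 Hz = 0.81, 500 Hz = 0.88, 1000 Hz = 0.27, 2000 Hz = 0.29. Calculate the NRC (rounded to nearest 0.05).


Given values:
  a_250 = 0.81, a_500 = 0.88
  a_1000 = 0.27, a_2000 = 0.29
Formula: NRC = (a250 + a500 + a1000 + a2000) / 4
Sum = 0.81 + 0.88 + 0.27 + 0.29 = 2.25
NRC = 2.25 / 4 = 0.5625
Rounded to nearest 0.05: 0.55

0.55


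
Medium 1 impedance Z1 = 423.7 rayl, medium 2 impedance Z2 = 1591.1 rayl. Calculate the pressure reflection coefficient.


Given values:
  Z1 = 423.7 rayl, Z2 = 1591.1 rayl
Formula: R = (Z2 - Z1) / (Z2 + Z1)
Numerator: Z2 - Z1 = 1591.1 - 423.7 = 1167.4
Denominator: Z2 + Z1 = 1591.1 + 423.7 = 2014.8
R = 1167.4 / 2014.8 = 0.5794

0.5794


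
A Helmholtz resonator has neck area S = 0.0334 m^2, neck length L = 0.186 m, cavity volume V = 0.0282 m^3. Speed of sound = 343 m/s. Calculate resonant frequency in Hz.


Given values:
  S = 0.0334 m^2, L = 0.186 m, V = 0.0282 m^3, c = 343 m/s
Formula: f = (c / (2*pi)) * sqrt(S / (V * L))
Compute V * L = 0.0282 * 0.186 = 0.0052452
Compute S / (V * L) = 0.0334 / 0.0052452 = 6.3677
Compute sqrt(6.3677) = 2.52343
Compute c / (2*pi) = 343 / 6.283185 = 54.590148
f = 54.590148 * 2.52343 = 137.75

137.75 Hz


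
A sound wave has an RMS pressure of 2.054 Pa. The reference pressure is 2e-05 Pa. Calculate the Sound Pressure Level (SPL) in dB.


Given values:
  p = 2.054 Pa
  p_ref = 2e-05 Pa
Formula: SPL = 20 * log10(p / p_ref)
Compute ratio: p / p_ref = 2.054 / 2e-05 = 102700
Compute log10: log10(102700) = 5.01157
Multiply: SPL = 20 * 5.01157 = 100.23

100.23 dB


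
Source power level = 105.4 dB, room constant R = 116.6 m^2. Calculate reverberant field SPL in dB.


Given values:
  Lw = 105.4 dB, R = 116.6 m^2
Formula: SPL = Lw + 10 * log10(4 / R)
Compute 4 / R = 4 / 116.6 = 0.034305
Compute 10 * log10(0.034305) = -14.6464
SPL = 105.4 + (-14.6464) = 90.75

90.75 dB


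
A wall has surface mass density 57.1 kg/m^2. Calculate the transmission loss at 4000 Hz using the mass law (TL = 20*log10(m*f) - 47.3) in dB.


Given values:
  m = 57.1 kg/m^2, f = 4000 Hz
Formula: TL = 20 * log10(m * f) - 47.3
Compute m * f = 57.1 * 4000 = 228400.0
Compute log10(228400.0) = 5.358696
Compute 20 * 5.358696 = 107.1739
TL = 107.1739 - 47.3 = 59.87

59.87 dB


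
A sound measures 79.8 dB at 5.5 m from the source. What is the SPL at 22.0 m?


Given values:
  SPL1 = 79.8 dB, r1 = 5.5 m, r2 = 22.0 m
Formula: SPL2 = SPL1 - 20 * log10(r2 / r1)
Compute ratio: r2 / r1 = 22.0 / 5.5 = 4.0
Compute log10: log10(4.0) = 0.60206
Compute drop: 20 * 0.60206 = 12.0412
SPL2 = 79.8 - 12.0412 = 67.76

67.76 dB


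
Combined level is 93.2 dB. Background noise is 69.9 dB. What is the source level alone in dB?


Given values:
  L_total = 93.2 dB, L_bg = 69.9 dB
Formula: L_source = 10 * log10(10^(L_total/10) - 10^(L_bg/10))
Convert to linear:
  10^(93.2/10) = 2089296130.854
  10^(69.9/10) = 9772372.2096
Difference: 2089296130.854 - 9772372.2096 = 2079523758.6444
L_source = 10 * log10(2079523758.6444) = 93.18

93.18 dB


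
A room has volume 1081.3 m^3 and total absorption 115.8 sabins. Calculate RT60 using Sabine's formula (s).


Given values:
  V = 1081.3 m^3
  A = 115.8 sabins
Formula: RT60 = 0.161 * V / A
Numerator: 0.161 * 1081.3 = 174.0893
RT60 = 174.0893 / 115.8 = 1.503

1.503 s


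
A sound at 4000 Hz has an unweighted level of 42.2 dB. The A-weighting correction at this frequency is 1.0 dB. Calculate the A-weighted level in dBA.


Given values:
  SPL = 42.2 dB
  A-weighting at 4000 Hz = 1.0 dB
Formula: L_A = SPL + A_weight
L_A = 42.2 + (1.0)
L_A = 43.2

43.2 dBA


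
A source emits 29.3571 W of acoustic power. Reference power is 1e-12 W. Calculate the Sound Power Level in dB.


Given values:
  W = 29.3571 W
  W_ref = 1e-12 W
Formula: SWL = 10 * log10(W / W_ref)
Compute ratio: W / W_ref = 29357100000000
Compute log10: log10(29357100000000) = 13.467713
Multiply: SWL = 10 * 13.467713 = 134.68

134.68 dB


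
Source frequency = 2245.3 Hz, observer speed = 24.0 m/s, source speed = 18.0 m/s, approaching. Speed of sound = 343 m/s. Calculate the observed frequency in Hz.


Given values:
  f_s = 2245.3 Hz, v_o = 24.0 m/s, v_s = 18.0 m/s
  Direction: approaching
Formula: f_o = f_s * (c + v_o) / (c - v_s)
Numerator: c + v_o = 343 + 24.0 = 367.0
Denominator: c - v_s = 343 - 18.0 = 325.0
f_o = 2245.3 * 367.0 / 325.0 = 2535.46

2535.46 Hz


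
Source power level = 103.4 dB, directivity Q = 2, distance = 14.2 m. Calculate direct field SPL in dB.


Given values:
  Lw = 103.4 dB, Q = 2, r = 14.2 m
Formula: SPL = Lw + 10 * log10(Q / (4 * pi * r^2))
Compute 4 * pi * r^2 = 4 * pi * 14.2^2 = 2533.883
Compute Q / denom = 2 / 2533.883 = 0.0007893
Compute 10 * log10(0.0007893) = -31.0276
SPL = 103.4 + (-31.0276) = 72.37

72.37 dB


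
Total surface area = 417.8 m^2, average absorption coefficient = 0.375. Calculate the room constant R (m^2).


Given values:
  S = 417.8 m^2, alpha = 0.375
Formula: R = S * alpha / (1 - alpha)
Numerator: 417.8 * 0.375 = 156.675
Denominator: 1 - 0.375 = 0.625
R = 156.675 / 0.625 = 250.68

250.68 m^2


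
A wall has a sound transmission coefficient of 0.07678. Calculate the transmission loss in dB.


Given values:
  tau = 0.07678
Formula: TL = 10 * log10(1 / tau)
Compute 1 / tau = 1 / 0.07678 = 13.0242
Compute log10(13.0242) = 1.114751
TL = 10 * 1.114751 = 11.15

11.15 dB


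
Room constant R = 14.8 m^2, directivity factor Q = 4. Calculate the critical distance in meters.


Given values:
  R = 14.8 m^2, Q = 4
Formula: d_c = 0.141 * sqrt(Q * R)
Compute Q * R = 4 * 14.8 = 59.2
Compute sqrt(59.2) = 7.6942
d_c = 0.141 * 7.6942 = 1.085

1.085 m


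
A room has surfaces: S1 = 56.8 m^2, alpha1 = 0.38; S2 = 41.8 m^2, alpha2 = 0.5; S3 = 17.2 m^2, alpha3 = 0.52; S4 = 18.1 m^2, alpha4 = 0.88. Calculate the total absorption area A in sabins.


Given surfaces:
  Surface 1: 56.8 * 0.38 = 21.584
  Surface 2: 41.8 * 0.5 = 20.9
  Surface 3: 17.2 * 0.52 = 8.944
  Surface 4: 18.1 * 0.88 = 15.928
Formula: A = sum(Si * alpha_i)
A = 21.584 + 20.9 + 8.944 + 15.928
A = 67.36

67.36 sabins


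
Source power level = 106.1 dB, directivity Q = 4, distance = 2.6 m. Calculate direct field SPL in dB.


Given values:
  Lw = 106.1 dB, Q = 4, r = 2.6 m
Formula: SPL = Lw + 10 * log10(Q / (4 * pi * r^2))
Compute 4 * pi * r^2 = 4 * pi * 2.6^2 = 84.9487
Compute Q / denom = 4 / 84.9487 = 0.04708724
Compute 10 * log10(0.04708724) = -13.271
SPL = 106.1 + (-13.271) = 92.83

92.83 dB


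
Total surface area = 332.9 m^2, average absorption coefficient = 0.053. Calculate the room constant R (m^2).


Given values:
  S = 332.9 m^2, alpha = 0.053
Formula: R = S * alpha / (1 - alpha)
Numerator: 332.9 * 0.053 = 17.6437
Denominator: 1 - 0.053 = 0.947
R = 17.6437 / 0.947 = 18.63

18.63 m^2


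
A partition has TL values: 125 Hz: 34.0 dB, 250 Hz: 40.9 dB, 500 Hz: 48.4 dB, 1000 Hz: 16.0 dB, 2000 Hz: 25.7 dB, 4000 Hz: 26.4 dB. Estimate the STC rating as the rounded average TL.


Given TL values at each frequency:
  125 Hz: 34.0 dB
  250 Hz: 40.9 dB
  500 Hz: 48.4 dB
  1000 Hz: 16.0 dB
  2000 Hz: 25.7 dB
  4000 Hz: 26.4 dB
Formula: STC ~ round(average of TL values)
Sum = 34.0 + 40.9 + 48.4 + 16.0 + 25.7 + 26.4 = 191.4
Average = 191.4 / 6 = 31.9
Rounded: 32

32


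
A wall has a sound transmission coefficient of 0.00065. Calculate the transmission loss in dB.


Given values:
  tau = 0.00065
Formula: TL = 10 * log10(1 / tau)
Compute 1 / tau = 1 / 0.00065 = 1538.4615
Compute log10(1538.4615) = 3.187087
TL = 10 * 3.187087 = 31.87

31.87 dB


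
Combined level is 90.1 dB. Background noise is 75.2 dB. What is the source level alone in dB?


Given values:
  L_total = 90.1 dB, L_bg = 75.2 dB
Formula: L_source = 10 * log10(10^(L_total/10) - 10^(L_bg/10))
Convert to linear:
  10^(90.1/10) = 1023292992.2808
  10^(75.2/10) = 33113112.1483
Difference: 1023292992.2808 - 33113112.1483 = 990179880.1325
L_source = 10 * log10(990179880.1325) = 89.96

89.96 dB


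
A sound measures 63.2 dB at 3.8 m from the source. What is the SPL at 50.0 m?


Given values:
  SPL1 = 63.2 dB, r1 = 3.8 m, r2 = 50.0 m
Formula: SPL2 = SPL1 - 20 * log10(r2 / r1)
Compute ratio: r2 / r1 = 50.0 / 3.8 = 13.1579
Compute log10: log10(13.1579) = 1.119187
Compute drop: 20 * 1.119187 = 22.3837
SPL2 = 63.2 - 22.3837 = 40.82

40.82 dB


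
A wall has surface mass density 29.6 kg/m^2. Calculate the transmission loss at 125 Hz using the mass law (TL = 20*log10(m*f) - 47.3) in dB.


Given values:
  m = 29.6 kg/m^2, f = 125 Hz
Formula: TL = 20 * log10(m * f) - 47.3
Compute m * f = 29.6 * 125 = 3700.0
Compute log10(3700.0) = 3.568202
Compute 20 * 3.568202 = 71.364
TL = 71.364 - 47.3 = 24.06

24.06 dB


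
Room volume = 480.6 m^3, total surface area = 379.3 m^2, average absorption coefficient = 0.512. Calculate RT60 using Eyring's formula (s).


Given values:
  V = 480.6 m^3, S = 379.3 m^2, alpha = 0.512
Formula: RT60 = 0.161 * V / (-S * ln(1 - alpha))
Compute ln(1 - 0.512) = ln(0.488) = -0.71744
Denominator: -379.3 * -0.71744 = 272.125
Numerator: 0.161 * 480.6 = 77.3766
RT60 = 77.3766 / 272.125 = 0.284

0.284 s


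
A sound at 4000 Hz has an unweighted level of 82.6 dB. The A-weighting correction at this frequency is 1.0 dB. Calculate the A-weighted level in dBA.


Given values:
  SPL = 82.6 dB
  A-weighting at 4000 Hz = 1.0 dB
Formula: L_A = SPL + A_weight
L_A = 82.6 + (1.0)
L_A = 83.6

83.6 dBA


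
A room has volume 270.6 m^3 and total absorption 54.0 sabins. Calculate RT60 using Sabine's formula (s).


Given values:
  V = 270.6 m^3
  A = 54.0 sabins
Formula: RT60 = 0.161 * V / A
Numerator: 0.161 * 270.6 = 43.5666
RT60 = 43.5666 / 54.0 = 0.807

0.807 s


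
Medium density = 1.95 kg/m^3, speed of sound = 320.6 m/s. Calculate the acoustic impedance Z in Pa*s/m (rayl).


Given values:
  rho = 1.95 kg/m^3
  c = 320.6 m/s
Formula: Z = rho * c
Z = 1.95 * 320.6
Z = 625.17

625.17 rayl


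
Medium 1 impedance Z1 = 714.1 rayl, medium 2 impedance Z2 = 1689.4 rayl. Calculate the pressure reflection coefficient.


Given values:
  Z1 = 714.1 rayl, Z2 = 1689.4 rayl
Formula: R = (Z2 - Z1) / (Z2 + Z1)
Numerator: Z2 - Z1 = 1689.4 - 714.1 = 975.3
Denominator: Z2 + Z1 = 1689.4 + 714.1 = 2403.5
R = 975.3 / 2403.5 = 0.4058

0.4058


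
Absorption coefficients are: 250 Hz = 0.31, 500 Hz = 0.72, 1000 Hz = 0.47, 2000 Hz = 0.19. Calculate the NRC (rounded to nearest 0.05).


Given values:
  a_250 = 0.31, a_500 = 0.72
  a_1000 = 0.47, a_2000 = 0.19
Formula: NRC = (a250 + a500 + a1000 + a2000) / 4
Sum = 0.31 + 0.72 + 0.47 + 0.19 = 1.69
NRC = 1.69 / 4 = 0.4225
Rounded to nearest 0.05: 0.4

0.4


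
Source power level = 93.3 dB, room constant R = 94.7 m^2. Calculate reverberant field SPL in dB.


Given values:
  Lw = 93.3 dB, R = 94.7 m^2
Formula: SPL = Lw + 10 * log10(4 / R)
Compute 4 / R = 4 / 94.7 = 0.042239
Compute 10 * log10(0.042239) = -13.7429
SPL = 93.3 + (-13.7429) = 79.56

79.56 dB


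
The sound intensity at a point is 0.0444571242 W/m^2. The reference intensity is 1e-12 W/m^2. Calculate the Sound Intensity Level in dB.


Given values:
  I = 0.0444571242 W/m^2
  I_ref = 1e-12 W/m^2
Formula: SIL = 10 * log10(I / I_ref)
Compute ratio: I / I_ref = 44457124200
Compute log10: log10(44457124200) = 10.647941
Multiply: SIL = 10 * 10.647941 = 106.48

106.48 dB


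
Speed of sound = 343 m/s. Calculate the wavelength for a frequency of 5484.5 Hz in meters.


Given values:
  c = 343 m/s, f = 5484.5 Hz
Formula: lambda = c / f
lambda = 343 / 5484.5
lambda = 0.0625

0.0625 m


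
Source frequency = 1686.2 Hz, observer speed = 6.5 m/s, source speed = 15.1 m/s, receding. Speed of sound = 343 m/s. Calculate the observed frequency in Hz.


Given values:
  f_s = 1686.2 Hz, v_o = 6.5 m/s, v_s = 15.1 m/s
  Direction: receding
Formula: f_o = f_s * (c - v_o) / (c + v_s)
Numerator: c - v_o = 343 - 6.5 = 336.5
Denominator: c + v_s = 343 + 15.1 = 358.1
f_o = 1686.2 * 336.5 / 358.1 = 1584.49

1584.49 Hz


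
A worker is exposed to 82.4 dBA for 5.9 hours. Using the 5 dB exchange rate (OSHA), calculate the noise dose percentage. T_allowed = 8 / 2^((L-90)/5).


Given values:
  L = 82.4 dBA, T = 5.9 hours
Formula: T_allowed = 8 / 2^((L - 90) / 5)
Compute exponent: (82.4 - 90) / 5 = -1.52
Compute 2^(-1.52) = 0.348686
T_allowed = 8 / 0.348686 = 22.943278 hours
Dose = (T / T_allowed) * 100
Dose = (5.9 / 22.943278) * 100 = 25.72

25.72 %


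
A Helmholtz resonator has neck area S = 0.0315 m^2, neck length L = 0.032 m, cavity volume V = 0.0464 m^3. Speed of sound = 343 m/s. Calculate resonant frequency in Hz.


Given values:
  S = 0.0315 m^2, L = 0.032 m, V = 0.0464 m^3, c = 343 m/s
Formula: f = (c / (2*pi)) * sqrt(S / (V * L))
Compute V * L = 0.0464 * 0.032 = 0.0014848
Compute S / (V * L) = 0.0315 / 0.0014848 = 21.215
Compute sqrt(21.215) = 4.605974
Compute c / (2*pi) = 343 / 6.283185 = 54.590148
f = 54.590148 * 4.605974 = 251.44

251.44 Hz


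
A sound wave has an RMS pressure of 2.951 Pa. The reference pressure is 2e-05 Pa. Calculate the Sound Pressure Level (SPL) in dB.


Given values:
  p = 2.951 Pa
  p_ref = 2e-05 Pa
Formula: SPL = 20 * log10(p / p_ref)
Compute ratio: p / p_ref = 2.951 / 2e-05 = 147550
Compute log10: log10(147550) = 5.168939
Multiply: SPL = 20 * 5.168939 = 103.38

103.38 dB


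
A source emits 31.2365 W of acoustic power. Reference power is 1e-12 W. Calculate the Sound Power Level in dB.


Given values:
  W = 31.2365 W
  W_ref = 1e-12 W
Formula: SWL = 10 * log10(W / W_ref)
Compute ratio: W / W_ref = 31236500000000
Compute log10: log10(31236500000000) = 13.494662
Multiply: SWL = 10 * 13.494662 = 134.95

134.95 dB


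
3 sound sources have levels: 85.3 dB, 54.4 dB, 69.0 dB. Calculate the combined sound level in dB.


Formula: L_total = 10 * log10( sum(10^(Li/10)) )
  Source 1: 10^(85.3/10) = 338844156.1392
  Source 2: 10^(54.4/10) = 275422.8703
  Source 3: 10^(69.0/10) = 7943282.3472
Sum of linear values = 347062861.3567
L_total = 10 * log10(347062861.3567) = 85.4

85.4 dB


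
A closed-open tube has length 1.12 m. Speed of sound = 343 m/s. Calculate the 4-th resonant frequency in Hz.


Given values:
  Tube type: closed-open, L = 1.12 m, c = 343 m/s, n = 4
Formula: f_n = (2n - 1) * c / (4 * L)
Compute 2n - 1 = 2*4 - 1 = 7
Compute 4 * L = 4 * 1.12 = 4.48
f = 7 * 343 / 4.48
f = 535.94

535.94 Hz


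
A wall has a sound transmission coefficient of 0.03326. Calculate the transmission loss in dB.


Given values:
  tau = 0.03326
Formula: TL = 10 * log10(1 / tau)
Compute 1 / tau = 1 / 0.03326 = 30.0661
Compute log10(30.0661) = 1.478077
TL = 10 * 1.478077 = 14.78

14.78 dB


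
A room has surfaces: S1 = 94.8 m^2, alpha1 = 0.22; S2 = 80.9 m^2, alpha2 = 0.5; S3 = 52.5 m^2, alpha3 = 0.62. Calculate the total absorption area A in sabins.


Given surfaces:
  Surface 1: 94.8 * 0.22 = 20.856
  Surface 2: 80.9 * 0.5 = 40.45
  Surface 3: 52.5 * 0.62 = 32.55
Formula: A = sum(Si * alpha_i)
A = 20.856 + 40.45 + 32.55
A = 93.86

93.86 sabins


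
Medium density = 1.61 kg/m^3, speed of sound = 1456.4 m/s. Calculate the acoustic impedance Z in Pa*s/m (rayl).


Given values:
  rho = 1.61 kg/m^3
  c = 1456.4 m/s
Formula: Z = rho * c
Z = 1.61 * 1456.4
Z = 2344.8

2344.8 rayl


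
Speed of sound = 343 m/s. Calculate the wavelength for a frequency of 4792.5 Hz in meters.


Given values:
  c = 343 m/s, f = 4792.5 Hz
Formula: lambda = c / f
lambda = 343 / 4792.5
lambda = 0.0716

0.0716 m


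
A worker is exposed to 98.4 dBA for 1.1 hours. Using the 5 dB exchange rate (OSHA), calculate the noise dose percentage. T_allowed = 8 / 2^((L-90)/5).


Given values:
  L = 98.4 dBA, T = 1.1 hours
Formula: T_allowed = 8 / 2^((L - 90) / 5)
Compute exponent: (98.4 - 90) / 5 = 1.68
Compute 2^(1.68) = 3.20428
T_allowed = 8 / 3.20428 = 2.496661 hours
Dose = (T / T_allowed) * 100
Dose = (1.1 / 2.496661) * 100 = 44.06

44.06 %


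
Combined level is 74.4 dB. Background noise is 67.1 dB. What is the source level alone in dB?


Given values:
  L_total = 74.4 dB, L_bg = 67.1 dB
Formula: L_source = 10 * log10(10^(L_total/10) - 10^(L_bg/10))
Convert to linear:
  10^(74.4/10) = 27542287.0334
  10^(67.1/10) = 5128613.8399
Difference: 27542287.0334 - 5128613.8399 = 22413673.1935
L_source = 10 * log10(22413673.1935) = 73.51

73.51 dB


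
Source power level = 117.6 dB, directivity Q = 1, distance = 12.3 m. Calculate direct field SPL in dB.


Given values:
  Lw = 117.6 dB, Q = 1, r = 12.3 m
Formula: SPL = Lw + 10 * log10(Q / (4 * pi * r^2))
Compute 4 * pi * r^2 = 4 * pi * 12.3^2 = 1901.1662
Compute Q / denom = 1 / 1901.1662 = 0.00052599
Compute 10 * log10(0.00052599) = -32.7902
SPL = 117.6 + (-32.7902) = 84.81

84.81 dB


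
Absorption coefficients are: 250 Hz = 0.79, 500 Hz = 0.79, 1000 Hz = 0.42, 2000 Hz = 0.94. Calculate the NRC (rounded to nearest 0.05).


Given values:
  a_250 = 0.79, a_500 = 0.79
  a_1000 = 0.42, a_2000 = 0.94
Formula: NRC = (a250 + a500 + a1000 + a2000) / 4
Sum = 0.79 + 0.79 + 0.42 + 0.94 = 2.94
NRC = 2.94 / 4 = 0.735
Rounded to nearest 0.05: 0.75

0.75


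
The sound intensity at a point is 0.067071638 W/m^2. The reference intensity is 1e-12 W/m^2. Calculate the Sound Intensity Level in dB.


Given values:
  I = 0.067071638 W/m^2
  I_ref = 1e-12 W/m^2
Formula: SIL = 10 * log10(I / I_ref)
Compute ratio: I / I_ref = 67071638000
Compute log10: log10(67071638000) = 10.826539
Multiply: SIL = 10 * 10.826539 = 108.27

108.27 dB


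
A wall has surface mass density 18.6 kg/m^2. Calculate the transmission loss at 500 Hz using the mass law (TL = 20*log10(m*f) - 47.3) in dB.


Given values:
  m = 18.6 kg/m^2, f = 500 Hz
Formula: TL = 20 * log10(m * f) - 47.3
Compute m * f = 18.6 * 500 = 9300.0
Compute log10(9300.0) = 3.968483
Compute 20 * 3.968483 = 79.3697
TL = 79.3697 - 47.3 = 32.07

32.07 dB


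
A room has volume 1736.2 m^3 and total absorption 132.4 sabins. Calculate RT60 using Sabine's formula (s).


Given values:
  V = 1736.2 m^3
  A = 132.4 sabins
Formula: RT60 = 0.161 * V / A
Numerator: 0.161 * 1736.2 = 279.5282
RT60 = 279.5282 / 132.4 = 2.111

2.111 s


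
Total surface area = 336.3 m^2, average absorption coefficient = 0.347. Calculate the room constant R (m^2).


Given values:
  S = 336.3 m^2, alpha = 0.347
Formula: R = S * alpha / (1 - alpha)
Numerator: 336.3 * 0.347 = 116.6961
Denominator: 1 - 0.347 = 0.653
R = 116.6961 / 0.653 = 178.71

178.71 m^2


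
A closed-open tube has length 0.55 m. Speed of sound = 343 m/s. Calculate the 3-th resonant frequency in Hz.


Given values:
  Tube type: closed-open, L = 0.55 m, c = 343 m/s, n = 3
Formula: f_n = (2n - 1) * c / (4 * L)
Compute 2n - 1 = 2*3 - 1 = 5
Compute 4 * L = 4 * 0.55 = 2.2
f = 5 * 343 / 2.2
f = 779.55

779.55 Hz


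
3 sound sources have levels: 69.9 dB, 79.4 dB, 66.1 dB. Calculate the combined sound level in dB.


Formula: L_total = 10 * log10( sum(10^(Li/10)) )
  Source 1: 10^(69.9/10) = 9772372.2096
  Source 2: 10^(79.4/10) = 87096358.9956
  Source 3: 10^(66.1/10) = 4073802.778
Sum of linear values = 100942533.9832
L_total = 10 * log10(100942533.9832) = 80.04

80.04 dB


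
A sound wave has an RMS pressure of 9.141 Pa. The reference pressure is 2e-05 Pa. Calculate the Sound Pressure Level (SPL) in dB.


Given values:
  p = 9.141 Pa
  p_ref = 2e-05 Pa
Formula: SPL = 20 * log10(p / p_ref)
Compute ratio: p / p_ref = 9.141 / 2e-05 = 457050
Compute log10: log10(457050) = 5.659964
Multiply: SPL = 20 * 5.659964 = 113.2

113.2 dB


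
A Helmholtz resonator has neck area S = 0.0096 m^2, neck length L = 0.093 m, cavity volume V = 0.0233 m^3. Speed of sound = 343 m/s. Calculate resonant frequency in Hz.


Given values:
  S = 0.0096 m^2, L = 0.093 m, V = 0.0233 m^3, c = 343 m/s
Formula: f = (c / (2*pi)) * sqrt(S / (V * L))
Compute V * L = 0.0233 * 0.093 = 0.0021669
Compute S / (V * L) = 0.0096 / 0.0021669 = 4.4303
Compute sqrt(4.4303) = 2.104828
Compute c / (2*pi) = 343 / 6.283185 = 54.590148
f = 54.590148 * 2.104828 = 114.9

114.9 Hz


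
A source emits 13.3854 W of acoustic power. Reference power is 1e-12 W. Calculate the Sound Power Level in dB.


Given values:
  W = 13.3854 W
  W_ref = 1e-12 W
Formula: SWL = 10 * log10(W / W_ref)
Compute ratio: W / W_ref = 13385400000000
Compute log10: log10(13385400000000) = 13.126631
Multiply: SWL = 10 * 13.126631 = 131.27

131.27 dB


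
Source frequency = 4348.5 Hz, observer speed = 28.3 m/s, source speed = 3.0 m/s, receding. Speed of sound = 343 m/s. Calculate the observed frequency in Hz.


Given values:
  f_s = 4348.5 Hz, v_o = 28.3 m/s, v_s = 3.0 m/s
  Direction: receding
Formula: f_o = f_s * (c - v_o) / (c + v_s)
Numerator: c - v_o = 343 - 28.3 = 314.7
Denominator: c + v_s = 343 + 3.0 = 346.0
f_o = 4348.5 * 314.7 / 346.0 = 3955.12

3955.12 Hz


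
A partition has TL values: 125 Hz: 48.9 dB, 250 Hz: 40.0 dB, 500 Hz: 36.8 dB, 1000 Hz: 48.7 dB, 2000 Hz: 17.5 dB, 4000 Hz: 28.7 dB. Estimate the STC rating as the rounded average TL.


Given TL values at each frequency:
  125 Hz: 48.9 dB
  250 Hz: 40.0 dB
  500 Hz: 36.8 dB
  1000 Hz: 48.7 dB
  2000 Hz: 17.5 dB
  4000 Hz: 28.7 dB
Formula: STC ~ round(average of TL values)
Sum = 48.9 + 40.0 + 36.8 + 48.7 + 17.5 + 28.7 = 220.6
Average = 220.6 / 6 = 36.77
Rounded: 37

37


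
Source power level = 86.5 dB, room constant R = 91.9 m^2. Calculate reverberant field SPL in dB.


Given values:
  Lw = 86.5 dB, R = 91.9 m^2
Formula: SPL = Lw + 10 * log10(4 / R)
Compute 4 / R = 4 / 91.9 = 0.043526
Compute 10 * log10(0.043526) = -13.6125
SPL = 86.5 + (-13.6125) = 72.89

72.89 dB


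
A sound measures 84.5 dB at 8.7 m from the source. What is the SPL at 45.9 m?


Given values:
  SPL1 = 84.5 dB, r1 = 8.7 m, r2 = 45.9 m
Formula: SPL2 = SPL1 - 20 * log10(r2 / r1)
Compute ratio: r2 / r1 = 45.9 / 8.7 = 5.2759
Compute log10: log10(5.2759) = 0.722297
Compute drop: 20 * 0.722297 = 14.4459
SPL2 = 84.5 - 14.4459 = 70.05

70.05 dB


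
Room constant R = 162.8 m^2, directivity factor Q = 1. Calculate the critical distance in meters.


Given values:
  R = 162.8 m^2, Q = 1
Formula: d_c = 0.141 * sqrt(Q * R)
Compute Q * R = 1 * 162.8 = 162.8
Compute sqrt(162.8) = 12.7593
d_c = 0.141 * 12.7593 = 1.799

1.799 m


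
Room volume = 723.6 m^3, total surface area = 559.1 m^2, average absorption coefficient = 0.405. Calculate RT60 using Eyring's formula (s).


Given values:
  V = 723.6 m^3, S = 559.1 m^2, alpha = 0.405
Formula: RT60 = 0.161 * V / (-S * ln(1 - alpha))
Compute ln(1 - 0.405) = ln(0.595) = -0.519194
Denominator: -559.1 * -0.519194 = 290.2814
Numerator: 0.161 * 723.6 = 116.4996
RT60 = 116.4996 / 290.2814 = 0.401

0.401 s


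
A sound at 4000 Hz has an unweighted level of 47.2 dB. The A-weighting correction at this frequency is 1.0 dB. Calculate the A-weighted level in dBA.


Given values:
  SPL = 47.2 dB
  A-weighting at 4000 Hz = 1.0 dB
Formula: L_A = SPL + A_weight
L_A = 47.2 + (1.0)
L_A = 48.2

48.2 dBA


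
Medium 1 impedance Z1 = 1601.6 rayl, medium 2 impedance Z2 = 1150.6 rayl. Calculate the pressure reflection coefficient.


Given values:
  Z1 = 1601.6 rayl, Z2 = 1150.6 rayl
Formula: R = (Z2 - Z1) / (Z2 + Z1)
Numerator: Z2 - Z1 = 1150.6 - 1601.6 = -451.0
Denominator: Z2 + Z1 = 1150.6 + 1601.6 = 2752.2
R = -451.0 / 2752.2 = -0.1639

-0.1639


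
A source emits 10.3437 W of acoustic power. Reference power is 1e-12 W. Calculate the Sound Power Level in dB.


Given values:
  W = 10.3437 W
  W_ref = 1e-12 W
Formula: SWL = 10 * log10(W / W_ref)
Compute ratio: W / W_ref = 10343700000000
Compute log10: log10(10343700000000) = 13.014676
Multiply: SWL = 10 * 13.014676 = 130.15

130.15 dB
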